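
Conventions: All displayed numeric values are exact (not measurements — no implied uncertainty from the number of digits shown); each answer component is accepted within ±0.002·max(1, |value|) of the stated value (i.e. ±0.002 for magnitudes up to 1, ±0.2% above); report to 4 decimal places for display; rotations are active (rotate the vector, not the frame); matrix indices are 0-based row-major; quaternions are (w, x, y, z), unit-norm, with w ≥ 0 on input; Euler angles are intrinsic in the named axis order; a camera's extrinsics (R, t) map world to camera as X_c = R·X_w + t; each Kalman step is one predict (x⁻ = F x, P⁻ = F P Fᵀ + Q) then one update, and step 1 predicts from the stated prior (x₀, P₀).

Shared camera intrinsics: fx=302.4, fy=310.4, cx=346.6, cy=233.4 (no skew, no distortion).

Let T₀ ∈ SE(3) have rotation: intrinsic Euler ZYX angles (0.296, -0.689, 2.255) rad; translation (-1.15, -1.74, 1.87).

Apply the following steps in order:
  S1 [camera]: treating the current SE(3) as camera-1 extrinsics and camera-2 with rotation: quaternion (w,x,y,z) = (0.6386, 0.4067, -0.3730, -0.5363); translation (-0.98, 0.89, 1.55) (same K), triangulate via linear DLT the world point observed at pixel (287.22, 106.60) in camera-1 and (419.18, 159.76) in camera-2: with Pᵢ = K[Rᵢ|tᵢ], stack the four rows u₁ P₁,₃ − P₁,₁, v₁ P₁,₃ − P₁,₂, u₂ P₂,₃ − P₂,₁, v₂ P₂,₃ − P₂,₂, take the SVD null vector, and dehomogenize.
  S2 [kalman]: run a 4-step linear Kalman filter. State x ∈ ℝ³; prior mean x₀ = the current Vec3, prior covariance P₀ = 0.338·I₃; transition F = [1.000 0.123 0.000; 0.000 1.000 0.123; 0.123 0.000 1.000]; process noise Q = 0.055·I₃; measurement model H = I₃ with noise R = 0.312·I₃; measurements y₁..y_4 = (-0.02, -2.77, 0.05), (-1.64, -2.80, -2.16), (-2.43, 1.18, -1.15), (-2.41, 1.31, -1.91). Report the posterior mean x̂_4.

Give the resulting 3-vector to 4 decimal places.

result = (-1.6783, -0.2697, -1.5003)

after S1 (triangulate): (1.6916, 1.1970, -0.9220)
after S2 (kf_track): (-1.6783, -0.2697, -1.5003)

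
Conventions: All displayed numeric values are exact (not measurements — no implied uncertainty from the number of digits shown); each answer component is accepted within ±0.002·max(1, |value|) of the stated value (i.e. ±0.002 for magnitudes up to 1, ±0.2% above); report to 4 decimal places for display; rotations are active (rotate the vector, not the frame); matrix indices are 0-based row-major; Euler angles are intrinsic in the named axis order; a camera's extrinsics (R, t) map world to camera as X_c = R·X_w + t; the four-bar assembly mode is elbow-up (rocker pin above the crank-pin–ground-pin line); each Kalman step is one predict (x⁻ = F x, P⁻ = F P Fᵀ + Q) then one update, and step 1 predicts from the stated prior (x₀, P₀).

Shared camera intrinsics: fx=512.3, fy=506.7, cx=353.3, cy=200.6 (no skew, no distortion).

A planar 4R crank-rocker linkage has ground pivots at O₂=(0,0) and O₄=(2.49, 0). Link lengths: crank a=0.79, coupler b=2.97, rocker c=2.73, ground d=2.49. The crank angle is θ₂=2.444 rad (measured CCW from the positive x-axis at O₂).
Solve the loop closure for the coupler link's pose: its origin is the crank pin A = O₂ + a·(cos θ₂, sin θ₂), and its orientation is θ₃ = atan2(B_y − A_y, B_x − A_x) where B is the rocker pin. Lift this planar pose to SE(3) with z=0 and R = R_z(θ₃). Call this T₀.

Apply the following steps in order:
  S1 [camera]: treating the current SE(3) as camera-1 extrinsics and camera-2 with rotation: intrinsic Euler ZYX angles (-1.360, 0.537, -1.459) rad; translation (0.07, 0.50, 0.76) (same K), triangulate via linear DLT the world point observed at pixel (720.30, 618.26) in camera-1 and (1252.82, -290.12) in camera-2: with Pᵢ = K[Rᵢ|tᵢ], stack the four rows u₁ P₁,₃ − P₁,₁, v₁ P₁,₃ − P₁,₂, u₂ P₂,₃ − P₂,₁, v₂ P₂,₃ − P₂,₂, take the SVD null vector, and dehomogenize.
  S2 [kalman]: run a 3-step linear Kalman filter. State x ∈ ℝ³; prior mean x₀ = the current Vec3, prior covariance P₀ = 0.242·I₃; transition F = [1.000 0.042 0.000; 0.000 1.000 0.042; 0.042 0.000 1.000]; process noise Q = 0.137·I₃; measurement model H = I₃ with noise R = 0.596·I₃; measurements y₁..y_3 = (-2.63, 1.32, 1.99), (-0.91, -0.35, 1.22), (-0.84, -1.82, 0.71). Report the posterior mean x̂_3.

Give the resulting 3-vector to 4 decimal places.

source (fourbar_fk): coupler pose = R=[0.7228 -0.6910 0.0000; 0.6910 0.7228 0.0000; 0.0000 0.0000 1.0000], t=(-0.6054, 0.5075, 0.0000)
after S1 (triangulate): (1.2817, -0.6745, 1.0987)
after S2 (kf_track): (-0.6531, -0.6876, 1.0765)

result = (-0.6531, -0.6876, 1.0765)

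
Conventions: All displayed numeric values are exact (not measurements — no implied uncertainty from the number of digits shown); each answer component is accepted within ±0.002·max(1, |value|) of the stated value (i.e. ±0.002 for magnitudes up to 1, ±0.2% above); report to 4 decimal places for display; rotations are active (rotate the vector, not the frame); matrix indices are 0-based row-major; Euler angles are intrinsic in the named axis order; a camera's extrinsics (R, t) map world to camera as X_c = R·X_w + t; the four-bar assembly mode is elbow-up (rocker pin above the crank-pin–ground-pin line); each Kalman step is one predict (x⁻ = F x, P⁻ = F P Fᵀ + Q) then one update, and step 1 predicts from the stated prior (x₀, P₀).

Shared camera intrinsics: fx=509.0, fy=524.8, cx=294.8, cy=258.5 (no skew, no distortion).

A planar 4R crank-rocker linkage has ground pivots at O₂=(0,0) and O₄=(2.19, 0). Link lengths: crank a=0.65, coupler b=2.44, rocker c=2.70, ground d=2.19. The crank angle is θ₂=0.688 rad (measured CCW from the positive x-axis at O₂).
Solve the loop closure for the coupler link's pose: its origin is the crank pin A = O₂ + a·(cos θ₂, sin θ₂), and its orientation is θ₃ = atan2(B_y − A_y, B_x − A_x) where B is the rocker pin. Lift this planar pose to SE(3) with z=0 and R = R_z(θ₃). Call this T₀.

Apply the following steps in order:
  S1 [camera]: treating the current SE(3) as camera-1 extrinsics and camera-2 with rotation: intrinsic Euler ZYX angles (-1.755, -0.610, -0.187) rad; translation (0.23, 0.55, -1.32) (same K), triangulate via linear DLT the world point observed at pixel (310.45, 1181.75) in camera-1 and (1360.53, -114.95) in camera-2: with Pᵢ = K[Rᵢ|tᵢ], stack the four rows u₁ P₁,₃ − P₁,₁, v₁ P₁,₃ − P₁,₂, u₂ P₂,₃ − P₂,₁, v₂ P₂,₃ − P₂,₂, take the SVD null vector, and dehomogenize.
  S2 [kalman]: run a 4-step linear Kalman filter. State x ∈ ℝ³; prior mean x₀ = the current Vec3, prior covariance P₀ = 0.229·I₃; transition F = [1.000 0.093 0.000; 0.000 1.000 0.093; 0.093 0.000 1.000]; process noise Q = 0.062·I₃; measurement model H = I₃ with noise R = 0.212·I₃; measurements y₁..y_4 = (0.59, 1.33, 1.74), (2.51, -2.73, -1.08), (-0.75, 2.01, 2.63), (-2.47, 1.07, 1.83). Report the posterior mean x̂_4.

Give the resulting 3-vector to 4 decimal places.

source (fourbar_fk): coupler pose = R=[0.4256 -0.9049 0.0000; 0.9049 0.4256 0.0000; 0.0000 0.0000 1.0000], t=(0.5021, 0.4127, 0.0000)
after S1 (triangulate): (1.9157, 1.4029, 1.5594)
after S2 (kf_track): (-0.5739, 0.8242, 1.5960)

result = (-0.5739, 0.8242, 1.5960)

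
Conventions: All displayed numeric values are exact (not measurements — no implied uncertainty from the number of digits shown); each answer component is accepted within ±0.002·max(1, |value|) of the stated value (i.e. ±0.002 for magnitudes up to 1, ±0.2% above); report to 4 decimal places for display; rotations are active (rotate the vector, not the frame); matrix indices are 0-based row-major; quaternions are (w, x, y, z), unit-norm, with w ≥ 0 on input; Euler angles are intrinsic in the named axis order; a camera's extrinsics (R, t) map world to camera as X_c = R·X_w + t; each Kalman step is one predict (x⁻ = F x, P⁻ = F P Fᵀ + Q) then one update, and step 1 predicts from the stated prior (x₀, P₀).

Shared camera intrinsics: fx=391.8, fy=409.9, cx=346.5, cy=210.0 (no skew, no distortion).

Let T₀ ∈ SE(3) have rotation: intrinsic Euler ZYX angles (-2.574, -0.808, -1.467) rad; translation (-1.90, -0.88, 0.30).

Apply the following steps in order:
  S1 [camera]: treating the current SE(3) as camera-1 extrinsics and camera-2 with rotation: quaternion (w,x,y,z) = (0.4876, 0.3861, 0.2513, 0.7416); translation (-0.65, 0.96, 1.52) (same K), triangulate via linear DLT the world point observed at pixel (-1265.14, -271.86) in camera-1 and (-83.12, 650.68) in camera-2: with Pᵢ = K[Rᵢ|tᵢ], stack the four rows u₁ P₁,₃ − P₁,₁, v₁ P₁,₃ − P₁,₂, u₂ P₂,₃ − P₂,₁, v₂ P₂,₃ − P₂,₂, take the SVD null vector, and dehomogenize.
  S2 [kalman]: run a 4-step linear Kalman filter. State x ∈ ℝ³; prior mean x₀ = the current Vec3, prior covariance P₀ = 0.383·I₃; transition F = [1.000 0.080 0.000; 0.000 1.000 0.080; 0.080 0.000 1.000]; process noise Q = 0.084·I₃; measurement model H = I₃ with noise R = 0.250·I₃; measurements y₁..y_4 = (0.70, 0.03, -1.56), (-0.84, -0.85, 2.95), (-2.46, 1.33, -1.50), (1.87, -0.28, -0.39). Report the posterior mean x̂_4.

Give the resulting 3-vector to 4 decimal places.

result = (0.2642, 0.1305, -0.3313)

after S1 (triangulate): (1.9899, 0.9284, -1.0717)
after S2 (kf_track): (0.2642, 0.1305, -0.3313)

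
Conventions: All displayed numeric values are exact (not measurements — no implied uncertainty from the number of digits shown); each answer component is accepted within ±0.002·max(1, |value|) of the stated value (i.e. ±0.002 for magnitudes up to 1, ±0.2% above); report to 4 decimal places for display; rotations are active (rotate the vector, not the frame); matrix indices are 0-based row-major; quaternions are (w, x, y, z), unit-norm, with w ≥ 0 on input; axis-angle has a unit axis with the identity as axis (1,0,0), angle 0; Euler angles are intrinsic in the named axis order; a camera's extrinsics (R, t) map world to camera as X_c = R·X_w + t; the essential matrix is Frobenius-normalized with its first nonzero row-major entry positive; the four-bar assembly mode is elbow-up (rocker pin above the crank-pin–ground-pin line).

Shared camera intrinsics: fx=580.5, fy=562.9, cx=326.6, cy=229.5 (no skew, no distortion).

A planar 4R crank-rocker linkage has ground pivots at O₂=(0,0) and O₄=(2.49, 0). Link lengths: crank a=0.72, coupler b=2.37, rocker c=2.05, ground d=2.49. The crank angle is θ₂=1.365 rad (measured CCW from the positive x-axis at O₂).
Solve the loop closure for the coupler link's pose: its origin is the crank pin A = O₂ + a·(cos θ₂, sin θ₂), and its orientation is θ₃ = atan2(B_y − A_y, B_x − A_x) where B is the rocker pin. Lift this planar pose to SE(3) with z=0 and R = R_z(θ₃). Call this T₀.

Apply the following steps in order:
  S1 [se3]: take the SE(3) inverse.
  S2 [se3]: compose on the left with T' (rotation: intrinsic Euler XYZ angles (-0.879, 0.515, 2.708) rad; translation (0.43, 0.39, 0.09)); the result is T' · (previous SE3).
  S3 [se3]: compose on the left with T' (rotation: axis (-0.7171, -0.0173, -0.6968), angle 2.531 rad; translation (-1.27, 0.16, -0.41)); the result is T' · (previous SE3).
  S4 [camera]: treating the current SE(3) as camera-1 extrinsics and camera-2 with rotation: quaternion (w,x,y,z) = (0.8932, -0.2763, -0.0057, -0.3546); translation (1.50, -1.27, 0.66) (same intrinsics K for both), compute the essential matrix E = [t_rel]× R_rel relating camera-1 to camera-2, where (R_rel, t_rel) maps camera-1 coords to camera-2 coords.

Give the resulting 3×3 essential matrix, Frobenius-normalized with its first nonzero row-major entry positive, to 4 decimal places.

source (fourbar_fk): coupler pose = R=[0.8329 -0.5535 0.0000; 0.5535 0.8329 0.0000; 0.0000 0.0000 1.0000], t=(0.1471, 0.7048, 0.0000)
after S1 (invert_se3): R=[0.8329 0.5535 0.0000; -0.5535 0.8329 0.0000; 0.0000 0.0000 1.0000], t=(-0.5126, -0.5056, 0.0000)
after S2 (compose_se3): R=[-0.4554 -0.7416 0.4925; 0.7421 -0.0106 0.6702; -0.4918 0.6707 0.5552], t=(1.0197, 0.2883, -0.3104)
after S3 (compose_se3): R=[-0.1819 0.5124 0.8392; -0.6490 0.5786 -0.4940; -0.7387 -0.6345 0.2273], t=(-1.3089, -0.5947, 0.3950)
after S4 (essential): [0.1445 0.1044 0.0308; 0.2265 -0.5335 0.4048; -0.5673 -0.3505 -0.1513]

matrix = [0.1445 0.1044 0.0308; 0.2265 -0.5335 0.4048; -0.5673 -0.3505 -0.1513]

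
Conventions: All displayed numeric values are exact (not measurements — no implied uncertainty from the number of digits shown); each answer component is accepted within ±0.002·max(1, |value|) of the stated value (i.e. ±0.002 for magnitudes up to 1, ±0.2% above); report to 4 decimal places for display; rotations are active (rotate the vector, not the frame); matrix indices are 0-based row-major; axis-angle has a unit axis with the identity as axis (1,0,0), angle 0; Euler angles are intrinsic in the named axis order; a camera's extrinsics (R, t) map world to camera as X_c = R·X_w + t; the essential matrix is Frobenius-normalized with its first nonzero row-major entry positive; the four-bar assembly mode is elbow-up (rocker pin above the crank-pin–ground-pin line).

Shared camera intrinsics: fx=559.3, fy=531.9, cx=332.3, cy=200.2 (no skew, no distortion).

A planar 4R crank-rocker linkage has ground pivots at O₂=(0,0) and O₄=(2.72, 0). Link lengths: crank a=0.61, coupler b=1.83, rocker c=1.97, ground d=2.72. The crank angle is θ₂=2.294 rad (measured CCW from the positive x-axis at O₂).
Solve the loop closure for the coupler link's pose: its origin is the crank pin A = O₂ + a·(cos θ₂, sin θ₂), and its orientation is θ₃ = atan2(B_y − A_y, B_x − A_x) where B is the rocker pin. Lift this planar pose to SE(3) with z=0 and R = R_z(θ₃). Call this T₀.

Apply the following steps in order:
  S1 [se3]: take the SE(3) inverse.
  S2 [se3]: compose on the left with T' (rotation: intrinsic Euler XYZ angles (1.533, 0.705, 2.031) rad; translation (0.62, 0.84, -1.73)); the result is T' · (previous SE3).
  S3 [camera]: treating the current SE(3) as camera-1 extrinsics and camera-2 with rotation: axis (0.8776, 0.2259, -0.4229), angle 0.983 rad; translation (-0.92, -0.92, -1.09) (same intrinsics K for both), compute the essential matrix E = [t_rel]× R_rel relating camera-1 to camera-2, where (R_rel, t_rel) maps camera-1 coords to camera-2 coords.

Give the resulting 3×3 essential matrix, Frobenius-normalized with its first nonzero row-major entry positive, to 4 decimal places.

matrix = [0.1378 -0.3898 -0.0647; -0.1260 -0.5880 -0.0023; 0.6539 -0.0181 -0.1879]

source (fourbar_fk): coupler pose = R=[0.8915 -0.4529 0.0000; 0.4529 0.8915 0.0000; 0.0000 0.0000 1.0000], t=(-0.4037, 0.4573, 0.0000)
after S1 (invert_se3): R=[0.8915 0.4529 0.0000; -0.4529 0.8915 0.0000; 0.0000 0.0000 1.0000], t=(0.1528, -0.5906, 0.0000)
after S2 (compose_se3): R=[0.0075 -0.7616 0.6480; 0.0442 -0.6472 -0.7611; 0.9990 0.0343 0.0288], t=(0.9713, 1.1538, -1.3424)
after S3 (essential): [0.1378 -0.3898 -0.0647; -0.1260 -0.5880 -0.0023; 0.6539 -0.0181 -0.1879]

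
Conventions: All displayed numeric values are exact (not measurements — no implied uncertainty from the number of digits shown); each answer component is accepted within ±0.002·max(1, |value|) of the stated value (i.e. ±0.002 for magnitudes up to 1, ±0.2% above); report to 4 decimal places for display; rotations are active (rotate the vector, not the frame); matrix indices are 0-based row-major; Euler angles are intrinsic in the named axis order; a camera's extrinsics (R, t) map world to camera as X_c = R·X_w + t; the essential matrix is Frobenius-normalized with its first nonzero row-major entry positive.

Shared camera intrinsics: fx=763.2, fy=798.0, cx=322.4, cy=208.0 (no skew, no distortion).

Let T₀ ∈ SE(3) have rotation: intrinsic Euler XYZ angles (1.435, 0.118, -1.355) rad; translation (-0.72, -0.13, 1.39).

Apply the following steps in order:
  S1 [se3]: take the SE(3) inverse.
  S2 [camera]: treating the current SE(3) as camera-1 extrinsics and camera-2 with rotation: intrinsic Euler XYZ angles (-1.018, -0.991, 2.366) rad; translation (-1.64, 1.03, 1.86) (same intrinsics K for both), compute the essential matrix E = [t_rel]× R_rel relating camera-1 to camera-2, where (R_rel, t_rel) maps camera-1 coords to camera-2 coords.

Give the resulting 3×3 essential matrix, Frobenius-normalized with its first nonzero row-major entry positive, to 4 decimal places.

after S1 (invert_se3): R=[0.2126 -0.1073 -0.9712; 0.9700 0.1429 0.1966; 0.1177 -0.9839 0.1344], t=(1.4892, 0.4437, -0.2300)
after S2 (essential): [0.0272 -0.1658 -0.5493; 0.1615 -0.6100 -0.0449; -0.0829 0.2591 -0.4425]

matrix = [0.0272 -0.1658 -0.5493; 0.1615 -0.6100 -0.0449; -0.0829 0.2591 -0.4425]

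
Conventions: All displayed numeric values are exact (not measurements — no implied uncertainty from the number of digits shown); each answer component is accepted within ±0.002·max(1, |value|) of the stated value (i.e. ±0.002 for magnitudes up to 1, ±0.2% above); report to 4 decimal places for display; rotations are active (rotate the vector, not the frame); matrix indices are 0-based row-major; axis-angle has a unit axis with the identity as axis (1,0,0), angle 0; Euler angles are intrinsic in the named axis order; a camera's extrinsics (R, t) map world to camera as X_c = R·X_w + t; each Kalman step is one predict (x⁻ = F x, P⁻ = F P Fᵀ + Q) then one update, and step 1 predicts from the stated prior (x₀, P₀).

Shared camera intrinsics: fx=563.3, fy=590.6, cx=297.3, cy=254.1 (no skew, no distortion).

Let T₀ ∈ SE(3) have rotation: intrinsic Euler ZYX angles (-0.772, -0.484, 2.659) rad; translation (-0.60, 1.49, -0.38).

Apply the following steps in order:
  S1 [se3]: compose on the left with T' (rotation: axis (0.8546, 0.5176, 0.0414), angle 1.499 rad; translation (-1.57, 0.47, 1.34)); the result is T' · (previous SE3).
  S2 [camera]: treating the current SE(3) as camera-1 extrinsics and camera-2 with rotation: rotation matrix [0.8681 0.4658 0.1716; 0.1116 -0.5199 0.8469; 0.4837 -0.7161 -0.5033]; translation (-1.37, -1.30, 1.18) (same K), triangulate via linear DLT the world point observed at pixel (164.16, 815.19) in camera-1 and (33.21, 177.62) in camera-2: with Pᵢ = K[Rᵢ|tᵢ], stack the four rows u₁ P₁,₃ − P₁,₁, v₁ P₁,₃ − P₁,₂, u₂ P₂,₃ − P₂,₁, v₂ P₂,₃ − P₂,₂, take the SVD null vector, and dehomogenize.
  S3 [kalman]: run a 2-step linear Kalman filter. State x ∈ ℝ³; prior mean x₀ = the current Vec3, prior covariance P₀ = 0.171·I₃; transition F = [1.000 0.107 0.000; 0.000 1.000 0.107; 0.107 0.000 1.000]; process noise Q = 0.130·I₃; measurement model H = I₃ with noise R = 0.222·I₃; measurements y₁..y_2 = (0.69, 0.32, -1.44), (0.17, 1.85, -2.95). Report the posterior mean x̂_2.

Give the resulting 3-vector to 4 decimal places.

after S1 (compose_se3): R=[0.5030 -0.5325 -0.6808; -0.2986 -0.8463 0.4412; -0.8111 -0.0186 -0.5847], t=(-1.6782, 0.9927, 2.9019)
after S2 (triangulate): (0.9273, -1.4731, 0.1064)
after S3 (kf_track): (0.4051, 0.7032, -1.8538)

result = (0.4051, 0.7032, -1.8538)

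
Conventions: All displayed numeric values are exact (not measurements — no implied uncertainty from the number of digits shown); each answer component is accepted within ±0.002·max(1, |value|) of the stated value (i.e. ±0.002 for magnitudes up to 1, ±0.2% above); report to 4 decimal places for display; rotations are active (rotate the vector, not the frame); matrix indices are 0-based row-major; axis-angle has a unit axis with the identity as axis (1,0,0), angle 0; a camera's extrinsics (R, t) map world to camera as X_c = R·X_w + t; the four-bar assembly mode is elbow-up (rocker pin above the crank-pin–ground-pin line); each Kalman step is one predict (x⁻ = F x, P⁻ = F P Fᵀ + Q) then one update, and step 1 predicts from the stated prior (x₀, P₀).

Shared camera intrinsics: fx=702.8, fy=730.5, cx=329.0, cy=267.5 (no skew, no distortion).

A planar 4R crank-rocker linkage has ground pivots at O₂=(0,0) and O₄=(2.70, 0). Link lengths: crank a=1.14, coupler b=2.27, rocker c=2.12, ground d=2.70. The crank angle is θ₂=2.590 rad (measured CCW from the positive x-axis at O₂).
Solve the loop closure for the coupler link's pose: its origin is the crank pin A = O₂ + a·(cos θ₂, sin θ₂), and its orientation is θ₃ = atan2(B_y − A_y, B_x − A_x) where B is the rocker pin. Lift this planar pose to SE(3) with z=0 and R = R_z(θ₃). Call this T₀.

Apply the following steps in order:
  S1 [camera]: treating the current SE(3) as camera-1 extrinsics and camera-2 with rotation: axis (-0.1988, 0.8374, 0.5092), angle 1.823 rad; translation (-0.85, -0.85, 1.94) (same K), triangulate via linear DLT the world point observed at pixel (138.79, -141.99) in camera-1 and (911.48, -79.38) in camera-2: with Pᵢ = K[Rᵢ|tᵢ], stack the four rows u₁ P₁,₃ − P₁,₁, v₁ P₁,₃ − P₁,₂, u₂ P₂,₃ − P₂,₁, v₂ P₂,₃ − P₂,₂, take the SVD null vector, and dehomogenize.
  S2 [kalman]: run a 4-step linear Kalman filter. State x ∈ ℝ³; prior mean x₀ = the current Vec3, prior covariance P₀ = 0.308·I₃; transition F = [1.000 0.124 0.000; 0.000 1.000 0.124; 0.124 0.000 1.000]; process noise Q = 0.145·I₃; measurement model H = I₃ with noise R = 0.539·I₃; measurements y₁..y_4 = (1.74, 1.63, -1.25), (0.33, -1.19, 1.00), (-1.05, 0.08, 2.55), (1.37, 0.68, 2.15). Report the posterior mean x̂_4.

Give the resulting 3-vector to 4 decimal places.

result = (0.5246, 0.3274, 1.7751)

source (fourbar_fk): coupler pose = R=[0.9295 -0.3688 0.0000; 0.3688 0.9295 0.0000; 0.0000 0.0000 1.0000], t=(-0.9709, 0.5974, 0.0000)
after S1 (triangulate): (-0.0098, -1.5494, 1.5099)
after S2 (kf_track): (0.5246, 0.3274, 1.7751)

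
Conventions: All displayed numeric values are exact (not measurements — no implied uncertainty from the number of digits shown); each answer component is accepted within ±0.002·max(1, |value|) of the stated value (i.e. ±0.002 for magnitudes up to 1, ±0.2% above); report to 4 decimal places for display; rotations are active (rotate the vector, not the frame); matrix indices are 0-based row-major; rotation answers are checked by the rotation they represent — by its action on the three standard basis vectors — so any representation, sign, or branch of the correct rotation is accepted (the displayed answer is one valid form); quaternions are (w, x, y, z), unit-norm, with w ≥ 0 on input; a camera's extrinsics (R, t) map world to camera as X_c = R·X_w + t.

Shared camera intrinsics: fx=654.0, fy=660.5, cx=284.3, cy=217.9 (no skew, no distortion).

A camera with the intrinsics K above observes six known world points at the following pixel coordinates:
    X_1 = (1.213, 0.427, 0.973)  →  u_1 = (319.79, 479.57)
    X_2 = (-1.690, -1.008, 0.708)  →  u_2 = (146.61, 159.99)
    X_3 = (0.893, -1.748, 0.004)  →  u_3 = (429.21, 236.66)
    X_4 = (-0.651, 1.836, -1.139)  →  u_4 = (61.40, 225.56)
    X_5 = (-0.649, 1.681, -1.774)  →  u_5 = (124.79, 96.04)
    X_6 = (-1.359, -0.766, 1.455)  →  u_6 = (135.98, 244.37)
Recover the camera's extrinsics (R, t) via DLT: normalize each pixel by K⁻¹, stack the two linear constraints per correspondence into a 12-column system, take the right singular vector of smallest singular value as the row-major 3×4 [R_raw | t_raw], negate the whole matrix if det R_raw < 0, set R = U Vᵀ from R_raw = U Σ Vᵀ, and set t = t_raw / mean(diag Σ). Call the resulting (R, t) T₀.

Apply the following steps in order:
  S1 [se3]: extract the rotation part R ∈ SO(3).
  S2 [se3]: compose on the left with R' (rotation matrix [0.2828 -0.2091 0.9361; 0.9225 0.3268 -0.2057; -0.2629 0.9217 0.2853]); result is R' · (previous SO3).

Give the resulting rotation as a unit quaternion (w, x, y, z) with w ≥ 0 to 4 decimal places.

source (pnp_recover): camera pose = R=[0.7992 -0.4329 -0.4169; 0.5899 0.4321 0.6821; -0.1151 -0.7911 0.6007], t=(-0.1100, 0.4000, 4.8501)
after S1 (rot_of_se3): [0.7992 -0.4329 -0.4169; 0.5899 0.4321 0.6821; -0.1151 -0.7911 0.6007]
after S2 (compose_so3): [-0.0051 -0.9534 0.3018; 0.9537 -0.0954 -0.2852; 0.3007 0.2864 0.9097]

rotation (quat) = (0.6725, 0.2125, 0.0004, 0.7089)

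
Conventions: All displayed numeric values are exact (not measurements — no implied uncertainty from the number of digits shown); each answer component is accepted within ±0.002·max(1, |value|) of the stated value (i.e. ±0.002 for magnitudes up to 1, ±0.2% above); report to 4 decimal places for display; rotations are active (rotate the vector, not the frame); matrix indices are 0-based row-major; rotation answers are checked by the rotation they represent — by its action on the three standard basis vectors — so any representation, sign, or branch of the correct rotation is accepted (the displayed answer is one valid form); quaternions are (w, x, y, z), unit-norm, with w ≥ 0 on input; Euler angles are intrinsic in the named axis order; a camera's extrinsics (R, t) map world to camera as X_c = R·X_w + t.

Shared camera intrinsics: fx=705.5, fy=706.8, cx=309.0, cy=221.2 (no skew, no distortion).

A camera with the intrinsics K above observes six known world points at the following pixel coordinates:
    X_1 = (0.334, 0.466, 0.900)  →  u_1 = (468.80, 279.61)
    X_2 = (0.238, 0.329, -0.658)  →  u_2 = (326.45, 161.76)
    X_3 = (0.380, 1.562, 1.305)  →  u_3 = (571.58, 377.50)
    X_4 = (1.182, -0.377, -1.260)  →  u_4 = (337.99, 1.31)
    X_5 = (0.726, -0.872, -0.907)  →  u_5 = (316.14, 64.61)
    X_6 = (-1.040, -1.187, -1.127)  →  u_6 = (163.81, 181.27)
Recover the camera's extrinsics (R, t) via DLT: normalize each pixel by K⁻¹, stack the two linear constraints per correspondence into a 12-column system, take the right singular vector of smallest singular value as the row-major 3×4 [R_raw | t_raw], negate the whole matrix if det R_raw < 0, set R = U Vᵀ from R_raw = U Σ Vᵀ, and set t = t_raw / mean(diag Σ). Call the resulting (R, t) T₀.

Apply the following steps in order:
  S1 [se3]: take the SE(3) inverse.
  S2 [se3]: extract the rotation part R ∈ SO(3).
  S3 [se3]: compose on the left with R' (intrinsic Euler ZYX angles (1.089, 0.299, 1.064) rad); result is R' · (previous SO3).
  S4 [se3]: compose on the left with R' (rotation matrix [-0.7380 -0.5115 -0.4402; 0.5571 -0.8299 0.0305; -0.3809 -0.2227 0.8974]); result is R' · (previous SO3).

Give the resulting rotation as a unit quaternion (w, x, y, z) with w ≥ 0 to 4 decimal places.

source (pnp_recover): camera pose = R=[0.6923 0.1938 0.6952; -0.7086 0.3652 0.6038; -0.1369 -0.9105 0.3901], t=(0.3600, 0.0000, 5.8899)
after S1 (invert_se3): R=[0.6923 -0.7086 -0.1369; 0.1938 0.3652 -0.9105; 0.6952 0.6038 0.3901], t=(0.5570, 5.2932, -2.5480)
after S2 (rot_of_se3): [0.6923 -0.7086 -0.1369; 0.1938 0.3652 -0.9105; 0.6952 0.6038 0.3901]
after S3 (compose_so3): [0.8310 0.0805 0.5505; 0.4805 -0.6027 -0.6371; 0.2804 0.7939 -0.5395]
after S4 (compose_so3): [-0.9824 -0.1006 0.1571; 0.0727 0.5692 0.8190; -0.1719 0.8160 -0.5519]

rotation (quat) = (0.0934, -0.0079, 0.8809, 0.4640)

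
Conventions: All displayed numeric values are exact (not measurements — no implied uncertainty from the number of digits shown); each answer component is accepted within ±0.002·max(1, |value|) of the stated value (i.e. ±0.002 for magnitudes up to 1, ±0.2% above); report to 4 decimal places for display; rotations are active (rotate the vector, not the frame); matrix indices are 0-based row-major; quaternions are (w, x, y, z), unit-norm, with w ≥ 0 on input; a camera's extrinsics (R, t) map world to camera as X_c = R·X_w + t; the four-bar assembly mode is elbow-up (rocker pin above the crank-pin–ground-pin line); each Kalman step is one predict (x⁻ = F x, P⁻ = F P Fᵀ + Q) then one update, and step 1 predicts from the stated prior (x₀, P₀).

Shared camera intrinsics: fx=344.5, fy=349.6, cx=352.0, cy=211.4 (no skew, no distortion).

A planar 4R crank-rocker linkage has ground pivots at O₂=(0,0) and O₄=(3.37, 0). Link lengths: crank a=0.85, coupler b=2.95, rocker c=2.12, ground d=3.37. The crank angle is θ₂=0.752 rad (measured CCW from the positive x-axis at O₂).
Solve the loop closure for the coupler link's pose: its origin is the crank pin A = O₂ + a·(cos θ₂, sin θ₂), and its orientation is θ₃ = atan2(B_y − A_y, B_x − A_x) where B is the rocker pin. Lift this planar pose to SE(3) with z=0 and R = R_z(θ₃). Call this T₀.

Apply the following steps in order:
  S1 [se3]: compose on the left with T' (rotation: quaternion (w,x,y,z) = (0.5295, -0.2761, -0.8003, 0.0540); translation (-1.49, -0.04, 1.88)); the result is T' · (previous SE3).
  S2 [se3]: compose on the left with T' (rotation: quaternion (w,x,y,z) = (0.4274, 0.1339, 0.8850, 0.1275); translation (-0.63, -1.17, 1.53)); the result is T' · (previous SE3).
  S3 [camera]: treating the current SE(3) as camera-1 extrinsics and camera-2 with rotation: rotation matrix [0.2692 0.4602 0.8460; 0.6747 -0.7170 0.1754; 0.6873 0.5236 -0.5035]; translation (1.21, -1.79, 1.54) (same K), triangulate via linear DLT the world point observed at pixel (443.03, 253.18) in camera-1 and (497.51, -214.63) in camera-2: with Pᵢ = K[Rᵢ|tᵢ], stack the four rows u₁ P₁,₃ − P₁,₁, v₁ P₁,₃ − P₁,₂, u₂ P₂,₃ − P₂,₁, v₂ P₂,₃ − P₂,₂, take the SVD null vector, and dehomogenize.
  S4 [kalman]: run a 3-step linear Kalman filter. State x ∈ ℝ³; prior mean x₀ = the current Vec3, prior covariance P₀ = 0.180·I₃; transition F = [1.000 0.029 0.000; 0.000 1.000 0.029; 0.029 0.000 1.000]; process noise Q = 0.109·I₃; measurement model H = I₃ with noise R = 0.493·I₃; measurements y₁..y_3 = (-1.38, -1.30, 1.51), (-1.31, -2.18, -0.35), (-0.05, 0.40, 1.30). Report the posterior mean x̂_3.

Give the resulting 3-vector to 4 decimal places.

source (fourbar_fk): coupler pose = R=[0.8555 -0.5177 0.0000; 0.5177 0.8555 0.0000; 0.0000 0.0000 1.0000], t=(0.6208, 0.5806, 0.0000)
after S1 (compose_se3): R=[-0.0462 0.4776 -0.8773; 0.8628 0.4617 0.2060; 0.5034 -0.7475 -0.4334], t=(-1.4446, 0.7586, 2.1677)
after S2 (compose_se3): R=[0.5361 -0.8179 0.2091; 0.8438 0.5123 -0.1598; 0.0236 0.2621 0.9647], t=(2.0459, -0.7220, 1.5261)
after S3 (triangulate): (-0.2351, 1.7593, -0.9305)
after S4 (kf_track): (-0.5688, -0.1083, 0.3571)

result = (-0.5688, -0.1083, 0.3571)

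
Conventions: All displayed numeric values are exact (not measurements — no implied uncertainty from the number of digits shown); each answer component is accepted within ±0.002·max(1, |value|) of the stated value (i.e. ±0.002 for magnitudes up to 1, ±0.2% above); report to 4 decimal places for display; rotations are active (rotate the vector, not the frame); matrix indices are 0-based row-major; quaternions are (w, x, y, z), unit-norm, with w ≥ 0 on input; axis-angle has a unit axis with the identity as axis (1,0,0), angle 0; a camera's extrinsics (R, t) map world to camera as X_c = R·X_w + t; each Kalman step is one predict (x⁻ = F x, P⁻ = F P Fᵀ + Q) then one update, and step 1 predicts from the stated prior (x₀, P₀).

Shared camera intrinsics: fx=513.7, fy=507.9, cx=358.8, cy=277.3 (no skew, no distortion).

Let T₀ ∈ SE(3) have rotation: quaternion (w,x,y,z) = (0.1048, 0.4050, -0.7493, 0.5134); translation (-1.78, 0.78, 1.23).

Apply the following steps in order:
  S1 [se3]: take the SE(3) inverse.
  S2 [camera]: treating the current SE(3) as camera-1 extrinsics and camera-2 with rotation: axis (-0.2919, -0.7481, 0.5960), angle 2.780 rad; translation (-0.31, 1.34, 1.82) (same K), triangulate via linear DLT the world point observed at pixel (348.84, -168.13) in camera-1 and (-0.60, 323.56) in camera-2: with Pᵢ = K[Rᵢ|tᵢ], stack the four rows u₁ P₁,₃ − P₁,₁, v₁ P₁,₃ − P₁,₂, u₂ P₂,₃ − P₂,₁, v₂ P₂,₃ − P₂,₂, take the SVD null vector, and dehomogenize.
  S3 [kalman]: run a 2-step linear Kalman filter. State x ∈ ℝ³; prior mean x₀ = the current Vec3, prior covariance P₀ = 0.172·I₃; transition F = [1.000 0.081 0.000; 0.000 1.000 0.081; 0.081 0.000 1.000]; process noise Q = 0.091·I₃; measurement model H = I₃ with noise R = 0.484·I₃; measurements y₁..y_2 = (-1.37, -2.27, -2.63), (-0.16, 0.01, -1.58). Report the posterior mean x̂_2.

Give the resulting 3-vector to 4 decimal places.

result = (-0.2586, -1.3501, -0.4405)

after S1 (invert_se3): R=[-0.6500 -0.4993 0.5729; -0.7145 0.1448 -0.6845; 0.2588 -0.8542 -0.4509], t=(-1.4722, -0.5429, 1.6816)
after S2 (triangulate): (0.7528, -1.9602, 1.6200)
after S3 (kf_track): (-0.2586, -1.3501, -0.4405)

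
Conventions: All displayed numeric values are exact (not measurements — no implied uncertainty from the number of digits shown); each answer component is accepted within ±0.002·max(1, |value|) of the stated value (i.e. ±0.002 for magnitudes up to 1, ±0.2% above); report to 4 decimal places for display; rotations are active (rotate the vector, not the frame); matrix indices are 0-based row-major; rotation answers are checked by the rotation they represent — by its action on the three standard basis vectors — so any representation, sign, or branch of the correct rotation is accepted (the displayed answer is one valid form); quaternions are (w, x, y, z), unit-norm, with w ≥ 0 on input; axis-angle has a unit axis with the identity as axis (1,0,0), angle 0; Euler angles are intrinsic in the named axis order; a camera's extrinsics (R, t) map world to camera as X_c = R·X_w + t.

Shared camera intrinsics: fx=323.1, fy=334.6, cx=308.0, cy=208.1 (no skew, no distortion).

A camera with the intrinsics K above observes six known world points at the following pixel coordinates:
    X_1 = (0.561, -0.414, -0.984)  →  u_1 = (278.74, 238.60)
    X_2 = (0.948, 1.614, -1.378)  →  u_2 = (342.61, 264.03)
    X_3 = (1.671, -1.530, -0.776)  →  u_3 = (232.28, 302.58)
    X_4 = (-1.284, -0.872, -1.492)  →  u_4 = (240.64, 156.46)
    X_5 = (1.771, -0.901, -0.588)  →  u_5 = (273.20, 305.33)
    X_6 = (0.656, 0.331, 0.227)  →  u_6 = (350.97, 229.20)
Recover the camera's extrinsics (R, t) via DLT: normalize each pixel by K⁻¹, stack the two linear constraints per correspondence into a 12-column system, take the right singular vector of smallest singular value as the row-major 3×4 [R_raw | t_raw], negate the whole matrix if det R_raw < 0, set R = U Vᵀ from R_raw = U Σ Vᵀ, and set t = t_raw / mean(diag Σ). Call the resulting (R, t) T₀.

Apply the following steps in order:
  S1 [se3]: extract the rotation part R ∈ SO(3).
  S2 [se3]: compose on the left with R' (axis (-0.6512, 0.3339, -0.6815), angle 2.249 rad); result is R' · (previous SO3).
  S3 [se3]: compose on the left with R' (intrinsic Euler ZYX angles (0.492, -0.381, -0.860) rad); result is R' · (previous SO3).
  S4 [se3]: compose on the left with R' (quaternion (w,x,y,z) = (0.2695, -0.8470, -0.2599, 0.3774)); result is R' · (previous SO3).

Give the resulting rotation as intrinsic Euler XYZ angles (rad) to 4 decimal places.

source (pnp_recover): camera pose = R=[0.1107 0.7812 0.6143; 0.9442 0.1103 -0.3104; -0.3103 0.6144 -0.7254], t=(0.3005, -0.2200, 5.9653)
after S1 (rot_of_se3): [0.1107 0.7812 0.6143; 0.9442 0.1103 -0.3104; -0.3103 0.6144 -0.7254]
after S2 (compose_so3): [-0.1309 0.6720 -0.7289; -0.5614 -0.6562 -0.5042; -0.8171 0.3432 0.4631]
after S3 (compose_so3): [0.3938 0.3928 -0.8310; -0.9071 0.0199 -0.4204; -0.1486 0.9194 0.3642]
after S4 (compose_so3): [0.1294 -0.4840 -0.8655; 0.8676 0.4779 -0.1376; 0.4802 -0.7331 0.4817]

rotation (euler_xyz) = (0.2782, -1.0461, 1.3096)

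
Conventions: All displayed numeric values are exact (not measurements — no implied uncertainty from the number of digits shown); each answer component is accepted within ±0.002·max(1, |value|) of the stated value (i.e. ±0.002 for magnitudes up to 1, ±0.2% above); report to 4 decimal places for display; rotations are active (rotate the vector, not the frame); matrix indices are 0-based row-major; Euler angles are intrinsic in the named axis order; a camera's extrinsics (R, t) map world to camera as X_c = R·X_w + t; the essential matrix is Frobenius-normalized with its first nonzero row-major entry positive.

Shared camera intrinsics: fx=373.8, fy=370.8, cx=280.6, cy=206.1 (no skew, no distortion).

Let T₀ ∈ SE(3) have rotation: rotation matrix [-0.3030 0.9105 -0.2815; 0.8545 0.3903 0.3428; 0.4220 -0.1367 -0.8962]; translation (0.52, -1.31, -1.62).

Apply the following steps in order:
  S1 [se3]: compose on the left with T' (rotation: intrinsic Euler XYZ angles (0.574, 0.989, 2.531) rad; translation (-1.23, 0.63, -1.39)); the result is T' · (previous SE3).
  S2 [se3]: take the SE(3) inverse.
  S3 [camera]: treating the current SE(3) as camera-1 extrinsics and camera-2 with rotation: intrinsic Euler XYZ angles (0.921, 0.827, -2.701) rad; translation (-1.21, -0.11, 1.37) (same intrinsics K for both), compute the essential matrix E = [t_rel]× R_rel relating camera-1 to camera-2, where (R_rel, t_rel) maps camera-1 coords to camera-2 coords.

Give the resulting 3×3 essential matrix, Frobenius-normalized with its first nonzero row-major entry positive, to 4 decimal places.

after S1 (compose_se3): R=[0.2197 -0.6471 -0.7300; -0.9693 -0.2293 -0.0885; -0.1102 0.7271 -0.6776], t=(-2.4048, 2.4125, -1.6209)
after S2 (invert_se3): R=[0.2197 -0.9693 -0.1102; -0.6471 -0.2293 0.7271; -0.7300 -0.0885 -0.6776], t=(2.6884, 0.1756, -2.6406)
after S3 (essential): [0.5369 0.3350 0.3088; 0.2803 -0.3632 0.0193; 0.2552 -0.4772 -0.0210]

matrix = [0.5369 0.3350 0.3088; 0.2803 -0.3632 0.0193; 0.2552 -0.4772 -0.0210]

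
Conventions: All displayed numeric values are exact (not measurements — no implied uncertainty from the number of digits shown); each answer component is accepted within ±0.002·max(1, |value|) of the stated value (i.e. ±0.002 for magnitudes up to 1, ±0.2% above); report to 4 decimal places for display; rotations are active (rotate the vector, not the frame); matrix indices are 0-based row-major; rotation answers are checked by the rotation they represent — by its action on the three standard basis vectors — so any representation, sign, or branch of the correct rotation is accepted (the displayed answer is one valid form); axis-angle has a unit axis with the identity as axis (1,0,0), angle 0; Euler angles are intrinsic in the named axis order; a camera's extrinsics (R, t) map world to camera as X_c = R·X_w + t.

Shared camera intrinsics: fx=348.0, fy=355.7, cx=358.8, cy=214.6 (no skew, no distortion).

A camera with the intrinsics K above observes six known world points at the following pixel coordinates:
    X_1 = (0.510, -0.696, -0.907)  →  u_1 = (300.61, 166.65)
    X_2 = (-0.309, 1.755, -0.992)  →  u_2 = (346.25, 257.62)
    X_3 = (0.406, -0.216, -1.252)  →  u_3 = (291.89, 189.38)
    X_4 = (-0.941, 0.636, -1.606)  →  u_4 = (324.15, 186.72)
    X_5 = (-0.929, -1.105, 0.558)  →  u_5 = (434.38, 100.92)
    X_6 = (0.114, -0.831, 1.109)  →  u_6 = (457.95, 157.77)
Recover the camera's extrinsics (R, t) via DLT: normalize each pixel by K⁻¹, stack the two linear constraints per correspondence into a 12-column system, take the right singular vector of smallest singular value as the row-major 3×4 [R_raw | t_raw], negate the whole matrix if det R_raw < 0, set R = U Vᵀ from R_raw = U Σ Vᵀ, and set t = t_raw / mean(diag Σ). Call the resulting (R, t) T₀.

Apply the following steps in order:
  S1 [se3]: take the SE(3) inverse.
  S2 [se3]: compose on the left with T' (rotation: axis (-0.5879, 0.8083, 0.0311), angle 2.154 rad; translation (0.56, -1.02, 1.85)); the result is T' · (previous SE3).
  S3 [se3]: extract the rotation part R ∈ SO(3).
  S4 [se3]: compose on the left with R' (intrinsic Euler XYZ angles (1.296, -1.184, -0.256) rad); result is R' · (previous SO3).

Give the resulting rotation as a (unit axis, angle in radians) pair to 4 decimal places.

rotation (axis_angle) = ((-0.3140, -0.7863, -0.5321), 1.0986)

source (pnp_recover): camera pose = R=[-0.4051 0.1191 0.9065; 0.5841 0.7965 0.1564; -0.7034 0.5928 -0.3922], t=(0.3201, -0.2401, 5.1503)
after S1 (invert_se3): R=[-0.4051 0.5841 -0.7034; 0.1191 0.7965 0.5928; 0.9065 0.1564 -0.3922], t=(3.8925, -2.9000, 1.7674)
after S2 (compose_se3): R=[0.5010 -0.5151 -0.6954; 0.8233 0.0360 0.5665; -0.2668 -0.8564 0.4421], t=(3.8576, -4.1925, -0.5472)
after S3 (rot_of_se3): [0.5010 -0.5151 -0.6954; 0.8233 0.0360 0.5665; -0.2668 -0.8564 0.4421]
after S4 (compose_so3): [0.5086 0.6085 -0.6091; -0.3393 0.7918 0.5078; 0.7913 -0.0516 0.6092]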